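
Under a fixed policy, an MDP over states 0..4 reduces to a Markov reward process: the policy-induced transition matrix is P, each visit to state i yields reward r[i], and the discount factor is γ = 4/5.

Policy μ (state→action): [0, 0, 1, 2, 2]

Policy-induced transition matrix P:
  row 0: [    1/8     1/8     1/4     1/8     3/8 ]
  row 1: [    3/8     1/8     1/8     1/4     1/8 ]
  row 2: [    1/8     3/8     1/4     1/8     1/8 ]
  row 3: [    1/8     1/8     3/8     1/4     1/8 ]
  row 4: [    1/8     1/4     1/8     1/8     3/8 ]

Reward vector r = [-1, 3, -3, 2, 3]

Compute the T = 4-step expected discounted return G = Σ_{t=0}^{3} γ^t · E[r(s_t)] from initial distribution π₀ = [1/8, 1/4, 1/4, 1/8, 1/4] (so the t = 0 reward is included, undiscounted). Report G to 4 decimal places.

t=0: π = [0.1250, 0.2500, 0.2500, 0.1250, 0.2500], E[r] = 0.8750, γ^t·E[r] = 0.875000, running G = 0.875000
t=1: π = [0.1875, 0.2188, 0.2031, 0.1719, 0.2188], E[r] = 0.8594, γ^t·E[r] = 0.687500, running G = 1.562500
t=2: π = [0.1797, 0.2031, 0.2168, 0.1738, 0.2266], E[r] = 0.8066, γ^t·E[r] = 0.516250, running G = 2.078750
t=3: π = [0.1758, 0.2075, 0.2180, 0.1721, 0.2266], E[r] = 0.8167, γ^t·E[r] = 0.418125, running G = 2.496875

G = 2.4969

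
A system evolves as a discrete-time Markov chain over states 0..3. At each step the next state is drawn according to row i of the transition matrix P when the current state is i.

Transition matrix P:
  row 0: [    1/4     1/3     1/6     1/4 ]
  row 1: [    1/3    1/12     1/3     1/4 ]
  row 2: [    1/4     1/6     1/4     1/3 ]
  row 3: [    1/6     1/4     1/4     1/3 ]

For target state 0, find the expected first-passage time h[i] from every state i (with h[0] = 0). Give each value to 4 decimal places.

h = [0.0000, 3.8486, 4.1960, 4.5167]

First-step conditioning: h[0] = 0; for i ≠ 0, h[i] = 1 + Σ_k P[i][k]·h[k].
  h[1] = 1 + 1/12·h[1] + 1/3·h[2] + 1/4·h[3]
  h[2] = 1 + 1/6·h[1] + 1/4·h[2] + 1/3·h[3]
  h[3] = 1 + 1/4·h[1] + 1/4·h[2] + 1/3·h[3]
Solving the 3×3 linear system over states ≠ 0 gives exactly h = [0, 1728/449, 1884/449, 2028/449] (h[0] = 0 is the target).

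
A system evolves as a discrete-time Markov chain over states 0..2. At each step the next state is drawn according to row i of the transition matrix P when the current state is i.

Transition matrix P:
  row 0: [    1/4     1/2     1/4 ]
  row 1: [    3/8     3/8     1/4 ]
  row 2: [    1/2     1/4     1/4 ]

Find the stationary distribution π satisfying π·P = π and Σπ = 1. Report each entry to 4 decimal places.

π = [0.3611, 0.3889, 0.2500]

Balance equations π_j = Σ_i π_i·P[i][j]:
  π_0 = 1/4·π_0 + 3/8·π_1 + 1/2·π_2
  π_1 = 1/2·π_0 + 3/8·π_1 + 1/4·π_2
  normalize: π_0 + π_1 + π_2 = 1
Solving the linear system gives exactly π = [13/36, 7/18, 1/4].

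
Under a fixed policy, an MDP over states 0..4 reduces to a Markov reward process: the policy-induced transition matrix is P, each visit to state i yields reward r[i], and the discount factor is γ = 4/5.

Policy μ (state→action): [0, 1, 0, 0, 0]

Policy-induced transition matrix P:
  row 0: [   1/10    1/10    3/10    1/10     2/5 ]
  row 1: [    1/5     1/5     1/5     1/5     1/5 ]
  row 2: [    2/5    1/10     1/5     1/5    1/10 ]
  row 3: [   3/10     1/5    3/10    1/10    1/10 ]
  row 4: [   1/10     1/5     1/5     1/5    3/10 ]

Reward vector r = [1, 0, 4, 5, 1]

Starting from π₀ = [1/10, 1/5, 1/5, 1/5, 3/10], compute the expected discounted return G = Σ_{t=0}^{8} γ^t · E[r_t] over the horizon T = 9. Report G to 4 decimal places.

G = 9.5419

t=0: π = [0.1000, 0.2000, 0.2000, 0.2000, 0.3000], E[r] = 2.2000, γ^t·E[r] = 2.200000, running G = 2.200000
t=1: π = [0.2200, 0.1700, 0.2300, 0.1700, 0.2100], E[r] = 2.2000, γ^t·E[r] = 1.760000, running G = 3.960000
t=2: π = [0.2200, 0.1550, 0.2390, 0.1610, 0.2250], E[r] = 2.2060, γ^t·E[r] = 1.411840, running G = 5.371840
t=3: π = [0.2194, 0.1541, 0.2381, 0.1619, 0.2265], E[r] = 2.2078, γ^t·E[r] = 1.130394, running G = 6.502234
t=4: π = [0.2192, 0.1543, 0.2381, 0.1619, 0.2265], E[r] = 2.2076, γ^t·E[r] = 0.904241, running G = 7.406475
t=5: π = [0.2192, 0.1543, 0.2381, 0.1619, 0.2265], E[r] = 2.2076, γ^t·E[r] = 0.723395, running G = 8.129870
t=6: π = [0.2192, 0.1543, 0.2381, 0.1619, 0.2265], E[r] = 2.2076, γ^t·E[r] = 0.578715, running G = 8.708584
t=7: π = [0.2192, 0.1543, 0.2381, 0.1619, 0.2265], E[r] = 2.2076, γ^t·E[r] = 0.462972, running G = 9.171556
t=8: π = [0.2192, 0.1543, 0.2381, 0.1619, 0.2265], E[r] = 2.2076, γ^t·E[r] = 0.370378, running G = 9.541934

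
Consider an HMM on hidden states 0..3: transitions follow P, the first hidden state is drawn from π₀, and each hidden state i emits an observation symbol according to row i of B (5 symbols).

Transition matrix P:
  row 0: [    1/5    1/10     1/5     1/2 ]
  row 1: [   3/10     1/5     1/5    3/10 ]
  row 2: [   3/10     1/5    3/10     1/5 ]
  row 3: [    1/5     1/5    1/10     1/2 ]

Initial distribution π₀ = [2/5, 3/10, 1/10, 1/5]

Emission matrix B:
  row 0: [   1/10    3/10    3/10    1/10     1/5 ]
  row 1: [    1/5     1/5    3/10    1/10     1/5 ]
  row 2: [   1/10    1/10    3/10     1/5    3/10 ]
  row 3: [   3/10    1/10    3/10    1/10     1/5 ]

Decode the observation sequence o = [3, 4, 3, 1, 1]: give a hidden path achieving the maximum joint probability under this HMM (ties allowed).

path = [0, 2, 2, 0, 0]

t=0: δ = [4.000e-02, 3.000e-02, 2.000e-02, 2.000e-02]  (obs o_0=3)
t=1: δ = [1.800e-03, 1.200e-03, 2.400e-03, 4.000e-03]  ψ = [1, 1, 0, 0]  (obs o_1=4)
t=2: δ = [8.000e-05, 8.000e-05, 1.440e-04, 2.000e-04]  ψ = [3, 3, 2, 3]  (obs o_2=3)
t=3: δ = [1.296e-05, 8.000e-06, 4.320e-06, 1.000e-05]  ψ = [2, 3, 2, 3]  (obs o_3=1)
t=4: δ = [7.776e-07, 4.000e-07, 2.592e-07, 6.480e-07]  ψ = [0, 3, 0, 0]  (obs o_4=1)
backtrack: best end state = 0; path = [0, 2, 2, 0, 0]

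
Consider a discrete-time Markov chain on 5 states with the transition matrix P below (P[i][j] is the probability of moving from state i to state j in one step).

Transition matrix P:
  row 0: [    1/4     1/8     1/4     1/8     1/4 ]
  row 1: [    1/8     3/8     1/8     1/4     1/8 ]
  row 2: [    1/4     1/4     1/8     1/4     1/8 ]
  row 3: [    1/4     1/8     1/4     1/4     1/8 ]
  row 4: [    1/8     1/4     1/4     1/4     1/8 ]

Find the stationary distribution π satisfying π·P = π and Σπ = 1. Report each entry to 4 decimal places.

π = [0.2031, 0.2246, 0.1973, 0.2246, 0.1504]

Balance equations π_j = Σ_i π_i·P[i][j]:
  π_0 = 1/4·π_0 + 1/8·π_1 + 1/4·π_2 + 1/4·π_3 + 1/8·π_4
  π_1 = 1/8·π_0 + 3/8·π_1 + 1/4·π_2 + 1/8·π_3 + 1/4·π_4
  π_2 = 1/4·π_0 + 1/8·π_1 + 1/8·π_2 + 1/4·π_3 + 1/4·π_4
  π_3 = 1/8·π_0 + 1/4·π_1 + 1/4·π_2 + 1/4·π_3 + 1/4·π_4
  normalize: π_0 + π_1 + π_2 + π_3 + π_4 = 1
Solving the linear system gives exactly π = [13/64, 115/512, 101/512, 115/512, 77/512].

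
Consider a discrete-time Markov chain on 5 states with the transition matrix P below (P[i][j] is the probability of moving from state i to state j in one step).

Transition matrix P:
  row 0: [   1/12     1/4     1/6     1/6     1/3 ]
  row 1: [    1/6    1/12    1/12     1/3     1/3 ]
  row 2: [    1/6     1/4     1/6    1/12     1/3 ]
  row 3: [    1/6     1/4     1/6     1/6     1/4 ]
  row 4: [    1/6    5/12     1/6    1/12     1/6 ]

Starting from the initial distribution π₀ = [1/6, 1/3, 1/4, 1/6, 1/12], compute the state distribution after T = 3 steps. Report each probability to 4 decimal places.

t=0: π = [0.1667, 0.3333, 0.2500, 0.1667, 0.0833]
t=1: π = [0.1528, 0.2083, 0.1389, 0.1944, 0.3056]
t=2: π = [0.1539, 0.2662, 0.1493, 0.1644, 0.2662]
t=3: π = [0.1538, 0.2500, 0.1445, 0.1764, 0.2753]

π = [0.1538, 0.2500, 0.1445, 0.1764, 0.2753]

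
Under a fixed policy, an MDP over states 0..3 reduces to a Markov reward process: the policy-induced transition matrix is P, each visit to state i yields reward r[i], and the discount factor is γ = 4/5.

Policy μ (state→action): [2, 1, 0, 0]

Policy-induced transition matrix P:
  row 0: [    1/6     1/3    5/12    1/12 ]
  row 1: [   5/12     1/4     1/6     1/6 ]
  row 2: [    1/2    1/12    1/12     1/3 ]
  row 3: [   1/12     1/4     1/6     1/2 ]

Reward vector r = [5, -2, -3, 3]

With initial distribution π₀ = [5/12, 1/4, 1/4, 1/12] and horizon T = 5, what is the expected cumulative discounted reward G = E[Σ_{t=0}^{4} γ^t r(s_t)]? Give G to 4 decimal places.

G = 3.4645

t=0: π = [0.4167, 0.2500, 0.2500, 0.0833], E[r] = 1.0833, γ^t·E[r] = 1.083333, running G = 1.083333
t=1: π = [0.3056, 0.2431, 0.2500, 0.2014], E[r] = 0.8958, γ^t·E[r] = 0.716667, running G = 1.800000
t=2: π = [0.2940, 0.2338, 0.2222, 0.2500], E[r] = 1.0856, γ^t·E[r] = 0.694815, running G = 2.494815
t=3: π = [0.2784, 0.2375, 0.2216, 0.2625], E[r] = 1.0395, γ^t·E[r] = 0.532247, running G = 3.027062
t=4: π = [0.2780, 0.2363, 0.2178, 0.2679], E[r] = 1.0681, γ^t·E[r] = 0.437485, running G = 3.464547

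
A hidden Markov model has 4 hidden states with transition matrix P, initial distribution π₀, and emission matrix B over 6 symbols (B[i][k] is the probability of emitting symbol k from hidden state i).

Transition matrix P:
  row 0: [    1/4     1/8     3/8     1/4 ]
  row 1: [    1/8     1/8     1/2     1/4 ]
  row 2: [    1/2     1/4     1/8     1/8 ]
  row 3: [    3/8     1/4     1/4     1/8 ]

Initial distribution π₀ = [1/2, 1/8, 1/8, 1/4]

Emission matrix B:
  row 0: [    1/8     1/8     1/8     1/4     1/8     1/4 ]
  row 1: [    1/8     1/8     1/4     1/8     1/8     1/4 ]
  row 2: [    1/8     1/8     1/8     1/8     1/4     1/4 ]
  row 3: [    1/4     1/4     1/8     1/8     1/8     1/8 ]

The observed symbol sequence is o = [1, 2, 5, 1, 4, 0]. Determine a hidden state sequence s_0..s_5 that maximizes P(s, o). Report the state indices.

t=0: δ = [6.250e-02, 1.562e-02, 1.562e-02, 6.250e-02]  (obs o_0=1)
t=1: δ = [2.930e-03, 3.906e-03, 2.930e-03, 1.953e-03]  ψ = [3, 3, 0, 0]  (obs o_1=2)
t=2: δ = [3.662e-04, 1.831e-04, 4.883e-04, 1.221e-04]  ψ = [2, 2, 1, 1]  (obs o_2=5)
t=3: δ = [3.052e-05, 1.526e-05, 1.717e-05, 2.289e-05]  ψ = [2, 2, 0, 0]  (obs o_3=1)
t=4: δ = [1.073e-06, 7.153e-07, 2.861e-06, 9.537e-07]  ψ = [2, 3, 0, 0]  (obs o_4=4)
t=5: δ = [1.788e-07, 8.941e-08, 5.029e-08, 8.941e-08]  ψ = [2, 2, 0, 2]  (obs o_5=0)
backtrack: best end state = 0; path = [3, 1, 2, 0, 2, 0]

path = [3, 1, 2, 0, 2, 0]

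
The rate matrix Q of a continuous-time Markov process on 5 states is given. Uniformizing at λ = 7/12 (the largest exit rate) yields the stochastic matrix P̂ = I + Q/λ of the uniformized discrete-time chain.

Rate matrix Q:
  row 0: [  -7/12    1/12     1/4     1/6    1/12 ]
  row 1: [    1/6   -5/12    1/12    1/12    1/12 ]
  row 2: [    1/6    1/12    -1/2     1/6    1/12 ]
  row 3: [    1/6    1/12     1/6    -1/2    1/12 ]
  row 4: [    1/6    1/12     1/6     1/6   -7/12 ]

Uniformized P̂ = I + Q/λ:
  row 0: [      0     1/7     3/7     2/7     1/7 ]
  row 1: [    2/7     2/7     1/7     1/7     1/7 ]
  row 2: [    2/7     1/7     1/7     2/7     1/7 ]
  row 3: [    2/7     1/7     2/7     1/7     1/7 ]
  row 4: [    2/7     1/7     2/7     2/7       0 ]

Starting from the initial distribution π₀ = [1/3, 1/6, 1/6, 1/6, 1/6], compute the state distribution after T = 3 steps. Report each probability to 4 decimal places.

t=0: π = [0.3333, 0.1667, 0.1667, 0.1667, 0.1667]
t=1: π = [0.1905, 0.1667, 0.2857, 0.2381, 0.1190]
t=2: π = [0.2313, 0.1667, 0.2483, 0.2279, 0.1259]
t=3: π = [0.2196, 0.1667, 0.2595, 0.2293, 0.1249]

π = [0.2196, 0.1667, 0.2595, 0.2293, 0.1249]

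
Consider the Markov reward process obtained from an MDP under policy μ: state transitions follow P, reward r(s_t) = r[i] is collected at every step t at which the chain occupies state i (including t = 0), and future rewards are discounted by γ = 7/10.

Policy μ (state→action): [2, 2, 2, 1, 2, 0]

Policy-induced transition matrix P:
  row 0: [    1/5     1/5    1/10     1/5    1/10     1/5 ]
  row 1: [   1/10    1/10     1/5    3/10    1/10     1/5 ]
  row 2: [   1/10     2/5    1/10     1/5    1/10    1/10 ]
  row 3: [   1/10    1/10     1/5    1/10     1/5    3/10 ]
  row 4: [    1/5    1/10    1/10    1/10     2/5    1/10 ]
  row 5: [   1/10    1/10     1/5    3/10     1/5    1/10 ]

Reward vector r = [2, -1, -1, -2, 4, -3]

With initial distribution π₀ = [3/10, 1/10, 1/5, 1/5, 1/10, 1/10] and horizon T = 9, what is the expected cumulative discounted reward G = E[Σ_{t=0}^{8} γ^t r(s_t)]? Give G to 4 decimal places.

G = -0.5094

t=0: π = [0.3000, 0.1000, 0.2000, 0.2000, 0.1000, 0.1000], E[r] = 0.0000, γ^t·E[r] = 0.000000, running G = 0.000000
t=1: π = [0.1400, 0.1900, 0.1400, 0.1900, 0.1600, 0.1800], E[r] = -0.3300, γ^t·E[r] = -0.231000, running G = -0.231000
t=2: π = [0.1300, 0.1560, 0.1560, 0.2020, 0.1850, 0.1710], E[r] = -0.2290, γ^t·E[r] = -0.112210, running G = -0.343210
t=3: π = [0.1315, 0.1598, 0.1529, 0.1940, 0.1928, 0.1690], E[r] = -0.1735, γ^t·E[r] = -0.059511, running G = -0.402721
t=4: π = [0.1324, 0.1590, 0.1523, 0.1942, 0.1941, 0.1679], E[r] = -0.1621, γ^t·E[r] = -0.038913, running G = -0.441634
t=5: π = [0.1327, 0.1589, 0.1521, 0.1939, 0.1945, 0.1680], E[r] = -0.1596, γ^t·E[r] = -0.026821, running G = -0.468455
t=6: π = [0.1327, 0.1589, 0.1521, 0.1939, 0.1945, 0.1679], E[r] = -0.1590, γ^t·E[r] = -0.018704, running G = -0.487159
t=7: π = [0.1327, 0.1589, 0.1521, 0.1938, 0.1945, 0.1679], E[r] = -0.1589, γ^t·E[r] = -0.013083, running G = -0.500242
t=8: π = [0.1327, 0.1589, 0.1521, 0.1938, 0.1945, 0.1679], E[r] = -0.1588, γ^t·E[r] = -0.009157, running G = -0.509399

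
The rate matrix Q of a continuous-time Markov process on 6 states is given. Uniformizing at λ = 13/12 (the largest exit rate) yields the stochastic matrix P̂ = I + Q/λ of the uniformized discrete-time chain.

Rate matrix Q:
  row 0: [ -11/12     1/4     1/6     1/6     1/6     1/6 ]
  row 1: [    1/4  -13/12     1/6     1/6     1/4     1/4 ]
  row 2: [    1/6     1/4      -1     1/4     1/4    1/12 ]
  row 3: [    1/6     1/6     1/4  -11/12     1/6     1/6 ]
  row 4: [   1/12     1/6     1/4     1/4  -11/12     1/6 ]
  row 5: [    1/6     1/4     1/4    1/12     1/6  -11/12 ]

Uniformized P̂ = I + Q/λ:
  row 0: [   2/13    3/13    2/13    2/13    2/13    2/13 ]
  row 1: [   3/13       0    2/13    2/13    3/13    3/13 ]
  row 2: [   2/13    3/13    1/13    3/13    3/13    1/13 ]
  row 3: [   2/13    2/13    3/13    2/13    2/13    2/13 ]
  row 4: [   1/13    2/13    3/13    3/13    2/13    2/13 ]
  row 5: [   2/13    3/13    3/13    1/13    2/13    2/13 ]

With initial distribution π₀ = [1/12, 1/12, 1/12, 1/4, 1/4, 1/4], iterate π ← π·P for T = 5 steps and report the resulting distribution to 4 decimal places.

π = [0.1527, 0.1656, 0.1788, 0.1697, 0.1803, 0.1528]

t=0: π = [0.0833, 0.0833, 0.0833, 0.2500, 0.2500, 0.2500]
t=1: π = [0.1410, 0.1731, 0.2051, 0.1603, 0.1667, 0.1538]
t=2: π = [0.1543, 0.1657, 0.1750, 0.1706, 0.1829, 0.1514]
t=3: π = [0.1525, 0.1653, 0.1792, 0.1697, 0.1801, 0.1531]
t=4: π = [0.1527, 0.1657, 0.1787, 0.1697, 0.1804, 0.1528]
t=5: π = [0.1527, 0.1656, 0.1788, 0.1697, 0.1803, 0.1528]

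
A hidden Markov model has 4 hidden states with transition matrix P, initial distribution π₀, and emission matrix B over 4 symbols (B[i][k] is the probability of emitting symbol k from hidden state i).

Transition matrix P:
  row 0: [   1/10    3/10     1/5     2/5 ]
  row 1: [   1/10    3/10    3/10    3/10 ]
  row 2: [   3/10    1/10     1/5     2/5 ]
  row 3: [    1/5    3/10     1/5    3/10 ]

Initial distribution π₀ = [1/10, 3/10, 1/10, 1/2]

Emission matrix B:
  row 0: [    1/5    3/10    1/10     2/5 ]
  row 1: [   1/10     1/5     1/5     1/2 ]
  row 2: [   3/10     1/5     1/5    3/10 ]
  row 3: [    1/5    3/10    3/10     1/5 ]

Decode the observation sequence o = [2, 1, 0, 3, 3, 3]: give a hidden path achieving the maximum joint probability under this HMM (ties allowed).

path = [3, 3, 3, 1, 1, 1]

t=0: δ = [1.000e-02, 6.000e-02, 2.000e-02, 1.500e-01]  (obs o_0=2)
t=1: δ = [9.000e-03, 9.000e-03, 6.000e-03, 1.350e-02]  ψ = [3, 3, 3, 3]  (obs o_1=1)
t=2: δ = [5.400e-04, 4.050e-04, 8.100e-04, 8.100e-04]  ψ = [3, 3, 1, 3]  (obs o_2=0)
t=3: δ = [9.720e-05, 1.215e-04, 4.860e-05, 6.480e-05]  ψ = [2, 3, 2, 2]  (obs o_3=3)
t=4: δ = [5.832e-06, 1.822e-05, 1.093e-05, 7.776e-06]  ψ = [2, 1, 1, 0]  (obs o_4=3)
t=5: δ = [1.312e-06, 2.734e-06, 1.640e-06, 1.093e-06]  ψ = [2, 1, 1, 1]  (obs o_5=3)
backtrack: best end state = 1; path = [3, 3, 3, 1, 1, 1]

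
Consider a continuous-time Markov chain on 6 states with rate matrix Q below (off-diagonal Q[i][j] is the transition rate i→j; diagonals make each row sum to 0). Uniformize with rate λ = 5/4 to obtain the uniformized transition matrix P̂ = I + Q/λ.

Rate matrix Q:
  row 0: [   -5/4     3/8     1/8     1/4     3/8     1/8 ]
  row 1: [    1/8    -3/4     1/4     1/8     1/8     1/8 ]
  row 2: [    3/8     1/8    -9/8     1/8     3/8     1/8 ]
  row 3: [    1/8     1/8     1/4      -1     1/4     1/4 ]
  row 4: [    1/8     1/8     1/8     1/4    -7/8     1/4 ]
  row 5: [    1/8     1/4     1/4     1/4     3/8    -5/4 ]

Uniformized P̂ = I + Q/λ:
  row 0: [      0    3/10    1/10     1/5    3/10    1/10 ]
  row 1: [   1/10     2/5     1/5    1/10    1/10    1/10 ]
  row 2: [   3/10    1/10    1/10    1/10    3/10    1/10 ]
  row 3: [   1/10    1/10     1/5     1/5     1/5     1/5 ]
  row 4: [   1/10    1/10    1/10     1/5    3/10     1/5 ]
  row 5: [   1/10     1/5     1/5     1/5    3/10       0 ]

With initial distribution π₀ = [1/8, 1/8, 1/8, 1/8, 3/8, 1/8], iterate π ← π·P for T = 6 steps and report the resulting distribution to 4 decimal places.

π = [0.1180, 0.1948, 0.1489, 0.1656, 0.2445, 0.1282]

t=0: π = [0.1250, 0.1250, 0.1250, 0.1250, 0.3750, 0.1250]
t=1: π = [0.1125, 0.1750, 0.1375, 0.1750, 0.2625, 0.1375]
t=2: π = [0.1163, 0.1888, 0.1488, 0.1688, 0.2475, 0.1300]
t=3: π = [0.1181, 0.1929, 0.1488, 0.1663, 0.2454, 0.1286]
t=4: π = [0.1179, 0.1944, 0.1488, 0.1658, 0.2448, 0.1283]
t=5: π = [0.1180, 0.1947, 0.1488, 0.1657, 0.2445, 0.1282]
t=6: π = [0.1180, 0.1948, 0.1489, 0.1656, 0.2445, 0.1282]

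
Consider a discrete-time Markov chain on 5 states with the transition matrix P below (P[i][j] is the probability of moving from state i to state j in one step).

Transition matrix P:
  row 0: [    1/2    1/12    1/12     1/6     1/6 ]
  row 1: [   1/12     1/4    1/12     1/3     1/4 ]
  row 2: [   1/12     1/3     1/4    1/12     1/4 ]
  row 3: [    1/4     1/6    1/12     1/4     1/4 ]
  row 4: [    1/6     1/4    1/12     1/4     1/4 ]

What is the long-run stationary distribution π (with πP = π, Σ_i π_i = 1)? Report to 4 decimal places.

Balance equations π_j = Σ_i π_i·P[i][j]:
  π_0 = 1/2·π_0 + 1/12·π_1 + 1/12·π_2 + 1/4·π_3 + 1/6·π_4
  π_1 = 1/12·π_0 + 1/4·π_1 + 1/3·π_2 + 1/6·π_3 + 1/4·π_4
  π_2 = 1/12·π_0 + 1/12·π_1 + 1/4·π_2 + 1/12·π_3 + 1/12·π_4
  π_3 = 1/6·π_0 + 1/3·π_1 + 1/12·π_2 + 1/4·π_3 + 1/4·π_4
  normalize: π_0 + π_1 + π_2 + π_3 + π_4 = 1
Solving the linear system gives exactly π = [1389/5755, 229/1151, 1/10, 529/2302, 1323/5755].

π = [0.2414, 0.1990, 0.1000, 0.2298, 0.2299]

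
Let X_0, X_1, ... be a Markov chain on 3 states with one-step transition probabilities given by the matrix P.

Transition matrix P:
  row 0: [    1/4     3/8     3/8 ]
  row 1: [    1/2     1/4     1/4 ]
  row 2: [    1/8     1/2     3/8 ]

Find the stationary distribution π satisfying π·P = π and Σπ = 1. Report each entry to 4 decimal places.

π = [0.3014, 0.3699, 0.3288]

Balance equations π_j = Σ_i π_i·P[i][j]:
  π_0 = 1/4·π_0 + 1/2·π_1 + 1/8·π_2
  π_1 = 3/8·π_0 + 1/4·π_1 + 1/2·π_2
  normalize: π_0 + π_1 + π_2 = 1
Solving the linear system gives exactly π = [22/73, 27/73, 24/73].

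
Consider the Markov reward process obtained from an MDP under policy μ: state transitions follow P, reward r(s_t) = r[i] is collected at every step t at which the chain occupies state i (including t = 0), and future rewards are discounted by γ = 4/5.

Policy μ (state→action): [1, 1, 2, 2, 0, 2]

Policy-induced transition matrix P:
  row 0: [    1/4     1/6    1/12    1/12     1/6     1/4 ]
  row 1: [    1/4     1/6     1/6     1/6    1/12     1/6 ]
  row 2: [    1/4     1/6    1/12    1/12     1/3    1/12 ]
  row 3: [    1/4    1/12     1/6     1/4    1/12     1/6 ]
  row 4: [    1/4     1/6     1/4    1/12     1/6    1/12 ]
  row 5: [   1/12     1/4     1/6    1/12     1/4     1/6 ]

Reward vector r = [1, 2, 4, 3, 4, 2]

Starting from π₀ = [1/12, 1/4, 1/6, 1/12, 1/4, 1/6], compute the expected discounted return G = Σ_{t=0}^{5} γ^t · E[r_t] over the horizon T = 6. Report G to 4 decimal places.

t=0: π = [0.0833, 0.2500, 0.1667, 0.0833, 0.2500, 0.1667], E[r] = 2.8333, γ^t·E[r] = 2.833333, running G = 2.833333
t=1: π = [0.2222, 0.1736, 0.1667, 0.1181, 0.1806, 0.1389], E[r] = 2.5903, γ^t·E[r] = 2.072222, running G = 4.905556
t=2: π = [0.2269, 0.1684, 0.1493, 0.1175, 0.1817, 0.1563], E[r] = 2.5527, γ^t·E[r] = 1.633704, running G = 6.539259
t=3: π = [0.2240, 0.1699, 0.1505, 0.1169, 0.1807, 0.1580], E[r] = 2.5554, γ^t·E[r] = 1.308370, running G = 7.847630
t=4: π = [0.2237, 0.1701, 0.1505, 0.1170, 0.1810, 0.1577], E[r] = 2.5564, γ^t·E[r] = 1.047093, running G = 8.894723
t=5: π = [0.2237, 0.1701, 0.1506, 0.1170, 0.1810, 0.1577], E[r] = 2.5564, γ^t·E[r] = 0.837675, running G = 9.732397

G = 9.7324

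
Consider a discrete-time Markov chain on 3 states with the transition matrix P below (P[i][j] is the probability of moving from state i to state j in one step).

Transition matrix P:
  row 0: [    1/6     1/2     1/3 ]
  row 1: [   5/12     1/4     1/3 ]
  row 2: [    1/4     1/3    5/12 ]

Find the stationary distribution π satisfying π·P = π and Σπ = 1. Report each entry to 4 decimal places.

π = [0.2848, 0.3515, 0.3636]

Balance equations π_j = Σ_i π_i·P[i][j]:
  π_0 = 1/6·π_0 + 5/12·π_1 + 1/4·π_2
  π_1 = 1/2·π_0 + 1/4·π_1 + 1/3·π_2
  normalize: π_0 + π_1 + π_2 = 1
Solving the linear system gives exactly π = [47/165, 58/165, 4/11].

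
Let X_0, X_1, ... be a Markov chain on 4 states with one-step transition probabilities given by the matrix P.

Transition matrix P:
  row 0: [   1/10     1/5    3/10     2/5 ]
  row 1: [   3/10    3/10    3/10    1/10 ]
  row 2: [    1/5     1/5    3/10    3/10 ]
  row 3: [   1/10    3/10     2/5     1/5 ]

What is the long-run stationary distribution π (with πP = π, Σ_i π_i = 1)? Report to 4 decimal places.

π = [0.1823, 0.2493, 0.3244, 0.2440]

Balance equations π_j = Σ_i π_i·P[i][j]:
  π_0 = 1/10·π_0 + 3/10·π_1 + 1/5·π_2 + 1/10·π_3
  π_1 = 1/5·π_0 + 3/10·π_1 + 1/5·π_2 + 3/10·π_3
  π_2 = 3/10·π_0 + 3/10·π_1 + 3/10·π_2 + 2/5·π_3
  normalize: π_0 + π_1 + π_2 + π_3 = 1
Solving the linear system gives exactly π = [68/373, 93/373, 121/373, 91/373].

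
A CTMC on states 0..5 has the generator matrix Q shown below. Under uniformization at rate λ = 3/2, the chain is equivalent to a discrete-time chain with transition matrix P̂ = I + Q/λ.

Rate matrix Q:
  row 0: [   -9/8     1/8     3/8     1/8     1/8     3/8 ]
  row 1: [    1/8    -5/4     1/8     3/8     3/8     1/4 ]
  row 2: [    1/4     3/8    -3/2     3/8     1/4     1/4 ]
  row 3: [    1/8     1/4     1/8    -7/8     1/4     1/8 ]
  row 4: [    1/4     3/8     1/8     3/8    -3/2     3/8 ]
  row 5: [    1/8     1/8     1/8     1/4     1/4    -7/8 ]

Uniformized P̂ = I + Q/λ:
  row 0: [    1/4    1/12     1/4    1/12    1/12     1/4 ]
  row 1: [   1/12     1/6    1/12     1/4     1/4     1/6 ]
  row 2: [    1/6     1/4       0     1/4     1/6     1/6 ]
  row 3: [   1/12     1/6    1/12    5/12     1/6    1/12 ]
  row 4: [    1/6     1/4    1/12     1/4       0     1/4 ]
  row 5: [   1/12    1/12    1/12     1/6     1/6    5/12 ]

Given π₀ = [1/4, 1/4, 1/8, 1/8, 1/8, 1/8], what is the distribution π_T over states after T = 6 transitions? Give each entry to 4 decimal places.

t=0: π = [0.2500, 0.2500, 0.1250, 0.1250, 0.1250, 0.1250]
t=1: π = [0.1458, 0.1563, 0.1146, 0.2188, 0.1458, 0.2188]
t=2: π = [0.1293, 0.1580, 0.0981, 0.2439, 0.1432, 0.2274]
t=3: π = [0.1250, 0.1570, 0.0967, 0.2501, 0.1452, 0.2259]
t=4: π = [0.1243, 0.1576, 0.0961, 0.2520, 0.1451, 0.2248]
t=5: π = [0.1242, 0.1577, 0.0960, 0.2525, 0.1452, 0.2243]
t=6: π = [0.1241, 0.1577, 0.0960, 0.2527, 0.1453, 0.2242]

π = [0.1241, 0.1577, 0.0960, 0.2527, 0.1453, 0.2242]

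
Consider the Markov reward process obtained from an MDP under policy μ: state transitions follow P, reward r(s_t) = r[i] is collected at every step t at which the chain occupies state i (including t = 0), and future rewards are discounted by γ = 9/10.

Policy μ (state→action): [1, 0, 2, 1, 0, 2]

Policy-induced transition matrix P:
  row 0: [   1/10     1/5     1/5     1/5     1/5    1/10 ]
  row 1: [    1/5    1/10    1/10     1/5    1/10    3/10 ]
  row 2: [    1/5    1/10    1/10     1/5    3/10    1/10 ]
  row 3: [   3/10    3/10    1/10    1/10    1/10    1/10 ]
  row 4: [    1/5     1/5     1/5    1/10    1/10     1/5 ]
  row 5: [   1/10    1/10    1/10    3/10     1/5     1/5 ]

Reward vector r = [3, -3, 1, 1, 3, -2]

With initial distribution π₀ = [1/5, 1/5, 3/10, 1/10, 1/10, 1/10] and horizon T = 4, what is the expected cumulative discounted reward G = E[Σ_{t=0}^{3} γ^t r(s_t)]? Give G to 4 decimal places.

G = 1.8649

t=0: π = [0.2000, 0.2000, 0.3000, 0.1000, 0.1000, 0.1000], E[r] = 0.5000, γ^t·E[r] = 0.500000, running G = 0.500000
t=1: π = [0.1800, 0.1500, 0.1300, 0.1900, 0.1900, 0.1600], E[r] = 0.6600, γ^t·E[r] = 0.594000, running G = 1.094000
t=2: π = [0.1850, 0.1750, 0.1370, 0.1780, 0.1600, 0.1650], E[r] = 0.4950, γ^t·E[r] = 0.400950, running G = 1.494950
t=3: π = [0.1828, 0.1701, 0.1345, 0.1827, 0.1624, 0.1675], E[r] = 0.5075, γ^t·E[r] = 0.369968, running G = 1.864918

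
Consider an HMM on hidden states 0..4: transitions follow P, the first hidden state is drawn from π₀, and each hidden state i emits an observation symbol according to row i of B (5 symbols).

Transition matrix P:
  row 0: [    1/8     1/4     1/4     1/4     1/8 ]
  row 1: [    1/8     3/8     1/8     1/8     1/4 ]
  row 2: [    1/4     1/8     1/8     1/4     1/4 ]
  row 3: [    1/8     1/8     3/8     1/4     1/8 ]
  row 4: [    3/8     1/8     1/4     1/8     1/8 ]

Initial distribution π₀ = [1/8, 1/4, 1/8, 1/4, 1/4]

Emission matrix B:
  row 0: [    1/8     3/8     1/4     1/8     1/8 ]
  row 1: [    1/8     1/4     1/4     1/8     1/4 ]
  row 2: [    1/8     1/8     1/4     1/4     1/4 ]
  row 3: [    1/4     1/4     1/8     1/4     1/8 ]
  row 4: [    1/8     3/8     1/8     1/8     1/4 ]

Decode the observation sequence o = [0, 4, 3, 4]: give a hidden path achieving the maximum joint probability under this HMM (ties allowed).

path = [3, 2, 3, 2]

t=0: δ = [1.562e-02, 3.125e-02, 1.562e-02, 6.250e-02, 3.125e-02]  (obs o_0=0)
t=1: δ = [1.465e-03, 2.930e-03, 5.859e-03, 1.953e-03, 1.953e-03]  ψ = [4, 1, 3, 3, 1]  (obs o_1=4)
t=2: δ = [1.831e-04, 1.373e-04, 1.831e-04, 3.662e-04, 1.831e-04]  ψ = [2, 1, 2, 2, 2]  (obs o_2=3)
t=3: δ = [8.583e-06, 1.287e-05, 3.433e-05, 1.144e-05, 1.144e-05]  ψ = [4, 1, 3, 3, 2]  (obs o_3=4)
backtrack: best end state = 2; path = [3, 2, 3, 2]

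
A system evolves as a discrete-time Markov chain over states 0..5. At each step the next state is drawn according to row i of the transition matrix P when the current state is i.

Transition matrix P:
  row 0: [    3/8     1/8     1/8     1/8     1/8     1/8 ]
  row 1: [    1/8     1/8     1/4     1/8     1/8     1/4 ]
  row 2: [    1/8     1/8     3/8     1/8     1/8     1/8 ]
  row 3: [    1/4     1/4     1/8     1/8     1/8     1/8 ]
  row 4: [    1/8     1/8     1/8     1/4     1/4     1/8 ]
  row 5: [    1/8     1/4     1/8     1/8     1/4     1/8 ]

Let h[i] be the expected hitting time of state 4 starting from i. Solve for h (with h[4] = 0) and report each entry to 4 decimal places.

h = [6.9879, 6.8769, 6.9879, 6.9740, 0.0000, 6.1005]

First-step conditioning: h[4] = 0; for i ≠ 4, h[i] = 1 + Σ_k P[i][k]·h[k].
  h[0] = 1 + 3/8·h[0] + 1/8·h[1] + 1/8·h[2] + 1/8·h[3] + 1/8·h[5]
  h[1] = 1 + 1/8·h[0] + 1/8·h[1] + 1/4·h[2] + 1/8·h[3] + 1/4·h[5]
  h[2] = 1 + 1/8·h[0] + 1/8·h[1] + 3/8·h[2] + 1/8·h[3] + 1/8·h[5]
  h[3] = 1 + 1/4·h[0] + 1/4·h[1] + 1/8·h[2] + 1/8·h[3] + 1/8·h[5]
  h[5] = 1 + 1/8·h[0] + 1/4·h[1] + 1/8·h[2] + 1/8·h[3] + 1/8·h[5]
Solving the 5×5 linear system over states ≠ 4 gives exactly h = [4032/577, 3968/577, 4032/577, 4024/577, 0, 3520/577] (h[4] = 0 is the target).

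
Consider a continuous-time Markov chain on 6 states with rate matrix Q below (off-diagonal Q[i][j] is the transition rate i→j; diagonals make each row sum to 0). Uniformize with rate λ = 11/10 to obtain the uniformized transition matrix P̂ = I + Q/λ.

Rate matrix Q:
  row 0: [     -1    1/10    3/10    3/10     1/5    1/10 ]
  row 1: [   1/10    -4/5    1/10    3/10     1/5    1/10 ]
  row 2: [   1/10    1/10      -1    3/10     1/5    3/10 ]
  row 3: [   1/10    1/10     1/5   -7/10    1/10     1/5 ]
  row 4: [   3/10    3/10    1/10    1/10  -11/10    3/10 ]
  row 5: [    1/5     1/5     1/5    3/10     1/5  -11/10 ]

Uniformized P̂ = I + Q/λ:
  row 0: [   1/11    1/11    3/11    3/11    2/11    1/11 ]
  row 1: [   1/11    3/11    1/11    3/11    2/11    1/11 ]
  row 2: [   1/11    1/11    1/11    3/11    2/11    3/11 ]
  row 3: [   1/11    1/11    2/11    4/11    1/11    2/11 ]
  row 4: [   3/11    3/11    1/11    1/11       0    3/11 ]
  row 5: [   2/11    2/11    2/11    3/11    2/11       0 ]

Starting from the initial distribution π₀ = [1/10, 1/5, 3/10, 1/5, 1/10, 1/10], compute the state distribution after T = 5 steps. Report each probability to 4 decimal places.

π = [0.1290, 0.1577, 0.1532, 0.2735, 0.1328, 0.1537]

t=0: π = [0.1000, 0.2000, 0.3000, 0.2000, 0.1000, 0.1000]
t=1: π = [0.1182, 0.1545, 0.1364, 0.2727, 0.1455, 0.1727]
t=2: π = [0.1331, 0.1612, 0.1529, 0.2711, 0.1306, 0.1512]
t=3: π = [0.1284, 0.1577, 0.1535, 0.2736, 0.1334, 0.1533]
t=4: π = [0.1291, 0.1578, 0.1531, 0.2733, 0.1327, 0.1540]
t=5: π = [0.1290, 0.1577, 0.1532, 0.2735, 0.1328, 0.1537]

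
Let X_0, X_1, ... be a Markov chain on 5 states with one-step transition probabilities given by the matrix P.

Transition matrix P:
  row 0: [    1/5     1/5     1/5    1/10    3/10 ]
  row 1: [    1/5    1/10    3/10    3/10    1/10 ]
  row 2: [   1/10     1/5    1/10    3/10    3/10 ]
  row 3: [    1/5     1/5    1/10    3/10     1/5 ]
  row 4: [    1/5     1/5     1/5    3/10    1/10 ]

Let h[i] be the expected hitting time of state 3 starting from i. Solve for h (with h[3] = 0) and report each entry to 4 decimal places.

h = [4.5460, 3.7821, 3.7195, 0.0000, 3.7884]

First-step conditioning: h[3] = 0; for i ≠ 3, h[i] = 1 + Σ_k P[i][k]·h[k].
  h[0] = 1 + 1/5·h[0] + 1/5·h[1] + 1/5·h[2] + 3/10·h[4]
  h[1] = 1 + 1/5·h[0] + 1/10·h[1] + 3/10·h[2] + 1/10·h[4]
  h[2] = 1 + 1/10·h[0] + 1/5·h[1] + 1/10·h[2] + 3/10·h[4]
  h[4] = 1 + 1/5·h[0] + 1/5·h[1] + 1/5·h[2] + 1/10·h[4]
Solving the 4×4 linear system over states ≠ 3 gives exactly h = [7260/1597, 6040/1597, 5940/1597, 0, 6050/1597] (h[3] = 0 is the target).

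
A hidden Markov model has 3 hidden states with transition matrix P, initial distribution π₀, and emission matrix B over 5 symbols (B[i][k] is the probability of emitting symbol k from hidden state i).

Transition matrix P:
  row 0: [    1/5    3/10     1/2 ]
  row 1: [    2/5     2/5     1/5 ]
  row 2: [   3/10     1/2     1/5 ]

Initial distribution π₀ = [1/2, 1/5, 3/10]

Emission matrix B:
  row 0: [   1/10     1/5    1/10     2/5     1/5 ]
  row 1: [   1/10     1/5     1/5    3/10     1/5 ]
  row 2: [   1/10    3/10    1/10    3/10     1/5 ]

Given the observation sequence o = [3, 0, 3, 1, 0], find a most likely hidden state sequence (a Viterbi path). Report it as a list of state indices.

t=0: δ = [2.000e-01, 6.000e-02, 9.000e-02]  (obs o_0=3)
t=1: δ = [4.000e-03, 6.000e-03, 1.000e-02]  ψ = [0, 0, 0]  (obs o_1=0)
t=2: δ = [1.200e-03, 1.500e-03, 6.000e-04]  ψ = [2, 2, 0]  (obs o_2=3)
t=3: δ = [1.200e-04, 1.200e-04, 1.800e-04]  ψ = [1, 1, 0]  (obs o_3=1)
t=4: δ = [5.400e-06, 9.000e-06, 6.000e-06]  ψ = [2, 2, 0]  (obs o_4=0)
backtrack: best end state = 1; path = [0, 2, 0, 2, 1]

path = [0, 2, 0, 2, 1]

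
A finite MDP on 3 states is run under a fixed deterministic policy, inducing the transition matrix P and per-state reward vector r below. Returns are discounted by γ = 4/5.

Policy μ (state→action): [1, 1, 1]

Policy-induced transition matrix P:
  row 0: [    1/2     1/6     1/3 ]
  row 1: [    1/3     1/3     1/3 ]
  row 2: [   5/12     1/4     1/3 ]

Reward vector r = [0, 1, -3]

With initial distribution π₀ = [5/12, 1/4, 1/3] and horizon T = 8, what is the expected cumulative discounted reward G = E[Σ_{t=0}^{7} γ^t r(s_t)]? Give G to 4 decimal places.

G = -3.1710

t=0: π = [0.4167, 0.2500, 0.3333], E[r] = -0.7500, γ^t·E[r] = -0.750000, running G = -0.750000
t=1: π = [0.4306, 0.2361, 0.3333], E[r] = -0.7639, γ^t·E[r] = -0.611111, running G = -1.361111
t=2: π = [0.4329, 0.2338, 0.3333], E[r] = -0.7662, γ^t·E[r] = -0.490370, running G = -1.851481
t=3: π = [0.4333, 0.2334, 0.3333], E[r] = -0.7666, γ^t·E[r] = -0.392494, running G = -2.243975
t=4: π = [0.4333, 0.2333, 0.3333], E[r] = -0.7667, γ^t·E[r] = -0.314021, running G = -2.557997
t=5: π = [0.4333, 0.2333, 0.3333], E[r] = -0.7667, γ^t·E[r] = -0.251221, running G = -2.809217
t=6: π = [0.4333, 0.2333, 0.3333], E[r] = -0.7667, γ^t·E[r] = -0.200977, running G = -3.010194
t=7: π = [0.4333, 0.2333, 0.3333], E[r] = -0.7667, γ^t·E[r] = -0.160782, running G = -3.170976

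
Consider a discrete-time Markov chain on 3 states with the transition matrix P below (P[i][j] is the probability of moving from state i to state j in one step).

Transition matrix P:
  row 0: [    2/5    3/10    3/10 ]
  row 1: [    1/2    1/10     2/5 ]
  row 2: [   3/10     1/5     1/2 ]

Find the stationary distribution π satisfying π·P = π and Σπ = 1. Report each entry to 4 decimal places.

Balance equations π_j = Σ_i π_i·P[i][j]:
  π_0 = 2/5·π_0 + 1/2·π_1 + 3/10·π_2
  π_1 = 3/10·π_0 + 1/10·π_1 + 1/5·π_2
  normalize: π_0 + π_1 + π_2 = 1
Solving the linear system gives exactly π = [37/97, 21/97, 39/97].

π = [0.3814, 0.2165, 0.4021]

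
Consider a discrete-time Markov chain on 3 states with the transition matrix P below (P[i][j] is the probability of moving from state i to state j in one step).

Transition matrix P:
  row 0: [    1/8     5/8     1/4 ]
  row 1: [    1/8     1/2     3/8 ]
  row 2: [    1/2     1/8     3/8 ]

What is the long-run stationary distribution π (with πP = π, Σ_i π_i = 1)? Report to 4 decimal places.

π = [0.2537, 0.4030, 0.3433]

Balance equations π_j = Σ_i π_i·P[i][j]:
  π_0 = 1/8·π_0 + 1/8·π_1 + 1/2·π_2
  π_1 = 5/8·π_0 + 1/2·π_1 + 1/8·π_2
  normalize: π_0 + π_1 + π_2 = 1
Solving the linear system gives exactly π = [17/67, 27/67, 23/67].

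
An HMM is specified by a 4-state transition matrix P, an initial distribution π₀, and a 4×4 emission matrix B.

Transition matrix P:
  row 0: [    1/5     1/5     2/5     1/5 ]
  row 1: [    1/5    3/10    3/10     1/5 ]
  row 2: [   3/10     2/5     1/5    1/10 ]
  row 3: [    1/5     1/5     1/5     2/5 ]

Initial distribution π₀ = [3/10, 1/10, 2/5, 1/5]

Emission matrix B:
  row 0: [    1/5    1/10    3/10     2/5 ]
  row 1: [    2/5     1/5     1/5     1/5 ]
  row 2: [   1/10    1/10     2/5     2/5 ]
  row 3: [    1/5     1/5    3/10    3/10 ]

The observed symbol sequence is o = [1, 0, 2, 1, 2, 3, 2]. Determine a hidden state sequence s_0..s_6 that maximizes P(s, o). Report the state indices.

path = [2, 1, 2, 1, 2, 0, 2]

t=0: δ = [3.000e-02, 2.000e-02, 4.000e-02, 4.000e-02]  (obs o_0=1)
t=1: δ = [2.400e-03, 6.400e-03, 1.200e-03, 3.200e-03]  ψ = [2, 2, 0, 3]  (obs o_1=0)
t=2: δ = [3.840e-04, 3.840e-04, 7.680e-04, 3.840e-04]  ψ = [1, 1, 1, 1]  (obs o_2=2)
t=3: δ = [2.304e-05, 6.144e-05, 1.536e-05, 3.072e-05]  ψ = [2, 2, 0, 3]  (obs o_3=1)
t=4: δ = [3.686e-06, 3.686e-06, 7.373e-06, 3.686e-06]  ψ = [1, 1, 1, 1]  (obs o_4=2)
t=5: δ = [8.847e-07, 5.898e-07, 5.898e-07, 4.424e-07]  ψ = [2, 2, 0, 3]  (obs o_5=3)
t=6: δ = [5.308e-08, 4.719e-08, 1.416e-07, 5.308e-08]  ψ = [0, 2, 0, 0]  (obs o_6=2)
backtrack: best end state = 2; path = [2, 1, 2, 1, 2, 0, 2]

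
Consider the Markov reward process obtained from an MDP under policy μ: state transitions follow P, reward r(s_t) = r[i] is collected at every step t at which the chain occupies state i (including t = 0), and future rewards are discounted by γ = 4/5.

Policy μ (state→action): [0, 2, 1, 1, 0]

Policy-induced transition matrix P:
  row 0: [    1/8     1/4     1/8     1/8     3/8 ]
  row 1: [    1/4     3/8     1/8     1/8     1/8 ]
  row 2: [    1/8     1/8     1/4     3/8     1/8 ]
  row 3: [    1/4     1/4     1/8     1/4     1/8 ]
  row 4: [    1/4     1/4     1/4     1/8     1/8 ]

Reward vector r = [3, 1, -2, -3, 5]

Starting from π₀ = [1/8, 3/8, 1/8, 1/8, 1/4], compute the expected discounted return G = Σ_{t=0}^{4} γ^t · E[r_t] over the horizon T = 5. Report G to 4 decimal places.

G = 3.3940

t=0: π = [0.1250, 0.3750, 0.1250, 0.1250, 0.2500], E[r] = 1.3750, γ^t·E[r] = 1.375000, running G = 1.375000
t=1: π = [0.2188, 0.2813, 0.1719, 0.1719, 0.1563], E[r] = 0.8594, γ^t·E[r] = 0.687500, running G = 2.062500
t=2: π = [0.2012, 0.2637, 0.1660, 0.1895, 0.1797], E[r] = 0.8652, γ^t·E[r] = 0.553750, running G = 2.616250
t=3: π = [0.2041, 0.2622, 0.1682, 0.1902, 0.1753], E[r] = 0.8440, γ^t·E[r] = 0.432125, running G = 3.048375
t=4: π = [0.2035, 0.2617, 0.1679, 0.1908, 0.1760], E[r] = 0.8439, γ^t·E[r] = 0.345663, running G = 3.394038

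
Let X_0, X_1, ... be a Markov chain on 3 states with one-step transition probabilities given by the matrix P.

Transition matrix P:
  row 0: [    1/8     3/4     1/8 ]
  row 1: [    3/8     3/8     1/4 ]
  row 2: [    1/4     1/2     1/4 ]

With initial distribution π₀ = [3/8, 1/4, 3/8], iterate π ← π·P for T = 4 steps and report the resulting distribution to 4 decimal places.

π = [0.2796, 0.5047, 0.2157]

t=0: π = [0.3750, 0.2500, 0.3750]
t=1: π = [0.2344, 0.5625, 0.2031]
t=2: π = [0.2910, 0.4883, 0.2207]
t=3: π = [0.2747, 0.5117, 0.2136]
t=4: π = [0.2796, 0.5047, 0.2157]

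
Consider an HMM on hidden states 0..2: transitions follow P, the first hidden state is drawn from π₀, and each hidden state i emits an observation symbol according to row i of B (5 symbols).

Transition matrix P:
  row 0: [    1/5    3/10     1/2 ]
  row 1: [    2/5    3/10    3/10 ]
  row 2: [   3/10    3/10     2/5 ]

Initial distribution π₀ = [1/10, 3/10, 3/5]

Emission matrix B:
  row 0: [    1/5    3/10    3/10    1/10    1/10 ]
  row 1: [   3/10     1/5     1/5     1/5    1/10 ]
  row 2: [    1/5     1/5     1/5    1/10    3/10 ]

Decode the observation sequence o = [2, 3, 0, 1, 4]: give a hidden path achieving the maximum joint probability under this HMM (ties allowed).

t=0: δ = [3.000e-02, 6.000e-02, 1.200e-01]  (obs o_0=2)
t=1: δ = [3.600e-03, 7.200e-03, 4.800e-03]  ψ = [2, 2, 2]  (obs o_1=3)
t=2: δ = [5.760e-04, 6.480e-04, 4.320e-04]  ψ = [1, 1, 1]  (obs o_2=0)
t=3: δ = [7.776e-05, 3.888e-05, 5.760e-05]  ψ = [1, 1, 0]  (obs o_3=1)
t=4: δ = [1.728e-06, 2.333e-06, 1.166e-05]  ψ = [2, 0, 0]  (obs o_4=4)
backtrack: best end state = 2; path = [2, 1, 1, 0, 2]

path = [2, 1, 1, 0, 2]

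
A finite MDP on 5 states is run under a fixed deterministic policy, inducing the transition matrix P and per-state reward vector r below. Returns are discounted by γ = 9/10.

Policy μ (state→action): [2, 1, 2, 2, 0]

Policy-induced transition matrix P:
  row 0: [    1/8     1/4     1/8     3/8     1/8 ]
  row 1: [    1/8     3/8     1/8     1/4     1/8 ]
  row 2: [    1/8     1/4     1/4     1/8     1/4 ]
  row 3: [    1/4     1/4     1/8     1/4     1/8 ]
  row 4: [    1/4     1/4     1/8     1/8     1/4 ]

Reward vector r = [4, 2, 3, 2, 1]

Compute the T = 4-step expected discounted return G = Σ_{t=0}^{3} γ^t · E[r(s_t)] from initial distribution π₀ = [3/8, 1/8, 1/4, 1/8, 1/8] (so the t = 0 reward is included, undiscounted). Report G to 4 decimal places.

G = 8.5297

t=0: π = [0.3750, 0.1250, 0.2500, 0.1250, 0.1250], E[r] = 2.8750, γ^t·E[r] = 2.875000, running G = 2.875000
t=1: π = [0.1563, 0.2656, 0.1563, 0.2500, 0.1719], E[r] = 2.2969, γ^t·E[r] = 2.067188, running G = 4.942188
t=2: π = [0.1777, 0.2832, 0.1445, 0.2285, 0.1660], E[r] = 2.3340, γ^t·E[r] = 1.890527, running G = 6.832715
t=3: π = [0.1743, 0.2854, 0.1431, 0.2334, 0.1638], E[r] = 2.3279, γ^t·E[r] = 1.697025, running G = 8.529740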